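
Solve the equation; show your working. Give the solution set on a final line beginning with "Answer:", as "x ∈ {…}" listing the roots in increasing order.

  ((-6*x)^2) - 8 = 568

Step 1. [((-6*x)^2) - 8 = 568] 8 comes off first (add 8), so sub: (-6*x)^2 = 576.
Step 2. [(-6*x)^2 = 576] 576 ≥ 0, LHS is (·)² — take ±√ ⇒ sqrt: -6*x = 24 or -24.
Step 3. [-6*x = 24 or -24] divide by the outer -6. So div: x = -4 or 4.

Answer: x ∈ {-4, 4}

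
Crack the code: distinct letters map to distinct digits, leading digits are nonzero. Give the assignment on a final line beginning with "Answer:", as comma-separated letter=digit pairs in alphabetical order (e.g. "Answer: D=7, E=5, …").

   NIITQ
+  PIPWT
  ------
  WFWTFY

Step 1. [col 1: Q + T ≡ Y (mod 10)] column 1 (Q + T ≡ Y (mod 10), carry-in 0) doesn't pin Y yet; pick Y=0 and continue ⇒ Y=0.
Step 2. [W] W is the leading digit of a 6-digit sum of two 5-digit numbers; the final carry is exactly 1 ⇒ W=1.
Step 3. [col 1: Q + T ≡ Y (mod 10)] T=2 is one option consistent with column 1 (Q + T ≡ Y (mod 10), carry-in 0) — take it. So T=2.
Step 4. [col 1: Q + T ≡ Y (mod 10)] from column 1 (T=2, Y=0, carry-in 0, digits 0,1,2 already taken and all letters distinct): Q must equal 8, so Q=8.
Step 5. [col 2: T + W ≡ F (mod 10)] in column 2 we have T+W≡F with carry-in 1; given T=2, W=1 and digits 0,1,2,8 already taken and all letters distinct, that pins F to 4 ⇒ F=4.
Step 6. [col 3: I + P ≡ T (mod 10)] no forcing yet in column 3 (carry-in 0); P=7 is free and consistent — try it. So P=7.
Step 7. [col 3: I + P ≡ T (mod 10)] column 3: given P=7, T=2, carry-in 0, and digits 0,1,2,4,7,8 already taken and all letters distinct, I+P≡T (mod 10) forces I=5, so I=5.
Step 8. [col 5: N + P ≡ F (mod 10)] in column 5 we have N+P≡F with carry-in 1; given P=7, F=4 and digits 0,1,2,4,5,7,8 already taken and all letters distinct, that pins N to 6. So N=6.

Answer: F=4, I=5, N=6, P=7, Q=8, T=2, W=1, Y=0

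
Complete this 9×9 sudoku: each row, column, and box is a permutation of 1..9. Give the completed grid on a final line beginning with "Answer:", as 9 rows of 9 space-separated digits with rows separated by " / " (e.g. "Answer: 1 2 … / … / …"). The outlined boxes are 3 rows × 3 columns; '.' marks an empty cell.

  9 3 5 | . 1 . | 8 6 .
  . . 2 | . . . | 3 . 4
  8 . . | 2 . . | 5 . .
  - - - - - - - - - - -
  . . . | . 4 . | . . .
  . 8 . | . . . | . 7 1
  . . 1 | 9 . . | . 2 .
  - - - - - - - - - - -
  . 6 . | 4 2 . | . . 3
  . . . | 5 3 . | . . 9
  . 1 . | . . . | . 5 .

Step 1. [r1c4∈{7}] r1c4 has the single candidate 7, so r1c4=7.
Step 2. [r4c2∈{2,5,7,9}] 9 has one home in col 2: r4c2. So r4c2=9.
Step 3. [r4c7∈{6}] nothing but 6 survives at r4c7. So r4c7=6.
Step 4. [r8c6∈{1,6,7,8}] 6 has one home in row 8: r8c6. So r8c6=6.
Step 5. [r6c2∈{4,5,7}] 5 has one home in col 2: r6c2, so r6c2=5.
Step 6. [r8c8∈{1,4,8}] in col 8, 4 fits only at r8c8. So r8c8=4.
Step 7. [r9c4∈{8}] r9c4 is down to just 8 ⇒ r9c4=8.
Step 8. [r4c8∈{3,8}] 3 has one home in col 8: r4c8, so r4c8=3.
Step 9. [r4c3∈{7}] nothing but 7 survives at r4c3 ⇒ r4c3=7.
Step 10. [r7c6∈{1,7,9}] 1 has one home in box 8: r7c6. So r7c6=1.
Step 11. [r5c4∈{3,6}] in col 4, 3 fits only at r5c4. So r5c4=3.
Step 12. [r8c2∈{2,7}] across col 2, 2 lands solely at r8c2 ⇒ r8c2=2.
Step 13. [r8c1∈{7}] nothing but 7 survives at r8c1 ⇒ r8c1=7.
Step 14. [r9c3∈{3,4,9}] in col 3, 3 fits only at r9c3 ⇒ r9c3=3.
Step 15. [r6c9∈{8}] r6c9's peers cover all but 8, so r6c9=8.
Step 16. [r2c5∈{5,6,8,9}] 8 has one home in col 5: r2c5 ⇒ r2c5=8.
Step 17. [r2c6∈{5,9}] 5 has one home in row 2: r2c6. So r2c6=5.
Step 18. [r3c2∈{4,7}] across col 2, 4 lands solely at r3c2, so r3c2=4.
Step 19. [r5c3∈{4,6}] in col 3, 4 fits only at r5c3 ⇒ r5c3=4.
Step 20. [r5c6∈{2}] r5c6 has the single candidate 2. So r5c6=2.
Step 21. [r5c1∈{6}] r5c1 has the single candidate 6, so r5c1=6.
Step 22. [r6c5∈{6,7}] in row 6, 6 fits only at r6c5. So r6c5=6.
Step 23. [r9c5∈{7,9}] in col 5, 7 fits only at r9c5 ⇒ r9c5=7.
Step 24. [r2c8∈{1,9}] row 2 places 9 nowhere but r2c8 ⇒ r2c8=9.
Step 25. [r7c8∈{8}] r7c8's peers cover all but 8, so r7c8=8.
Step 26. [r9c7∈{2}] nothing but 2 survives at r9c7, so r9c7=2.
Step 27. [r3c5∈{9}] r3c5 is down to just 9 ⇒ r3c5=9.
Step 28. [r5c5∈{5}] r5c5's peers cover all but 5. So r5c5=5.
Step 29. [r1c9∈{2}] nothing but 2 survives at r1c9 ⇒ r1c9=2.
Step 30. [r7c1∈{5}] r7c1 has the single candidate 5. So r7c1=5.
Step 31. [r2c2∈{7}] nothing but 7 survives at r2c2. So r2c2=7.
Step 32. [r4c6∈{8}] r4c6 is down to just 8, so r4c6=8.
Step 33. [r2c1∈{1}] r2c1's peers cover all but 1. So r2c1=1.
Step 34. [r6c1∈{3}] r6c1 is down to just 3. So r6c1=3.
Step 35. [r5c7∈{9}] only 9 remains possible at r5c7. So r5c7=9.
Step 36. [r6c7∈{4}] r6c7 has the single candidate 4, so r6c7=4.
Step 37. [r7c3∈{9}] only 9 remains possible at r7c3, so r7c3=9.
Step 38. [r4c9∈{5}] r4c9 has the single candidate 5, so r4c9=5.
Step 39. [r6c6∈{7}] only 7 remains possible at r6c6, so r6c6=7.
Step 40. [r9c1∈{4}] nothing but 4 survives at r9c1 ⇒ r9c1=4.
Step 41. [r8c3∈{8}] nothing but 8 survives at r8c3, so r8c3=8.
Step 42. [r7c7∈{7}] nothing but 7 survives at r7c7. So r7c7=7.
Step 43. [r9c9∈{6}] nothing but 6 survives at r9c9 ⇒ r9c9=6.
Step 44. [r3c8∈{1}] r3c8's peers cover all but 1 ⇒ r3c8=1.
Step 45. [r3c3∈{6}] r3c3 is down to just 6. So r3c3=6.
Step 46. [r9c6∈{9}] nothing but 9 survives at r9c6, so r9c6=9.
Step 47. [r4c4∈{1}] r4c4 has the single candidate 1. So r4c4=1.
Step 48. [r3c9∈{7}] r3c9 is down to just 7. So r3c9=7.
Step 49. [r2c4∈{6}] nothing but 6 survives at r2c4 ⇒ r2c4=6.
Step 50. [r8c7∈{1}] only 1 remains possible at r8c7, so r8c7=1.
Step 51. [r1c6∈{4}] only 4 remains possible at r1c6 ⇒ r1c6=4.
Step 52. [r4c1∈{2}] only 2 remains possible at r4c1 ⇒ r4c1=2.
Step 53. [r3c6∈{3}] nothing but 3 survives at r3c6 ⇒ r3c6=3.

Answer: 9 3 5 7 1 4 8 6 2 / 1 7 2 6 8 5 3 9 4 / 8 4 6 2 9 3 5 1 7 / 2 9 7 1 4 8 6 3 5 / 6 8 4 3 5 2 9 7 1 / 3 5 1 9 6 7 4 2 8 / 5 6 9 4 2 1 7 8 3 / 7 2 8 5 3 6 1 4 9 / 4 1 3 8 7 9 2 5 6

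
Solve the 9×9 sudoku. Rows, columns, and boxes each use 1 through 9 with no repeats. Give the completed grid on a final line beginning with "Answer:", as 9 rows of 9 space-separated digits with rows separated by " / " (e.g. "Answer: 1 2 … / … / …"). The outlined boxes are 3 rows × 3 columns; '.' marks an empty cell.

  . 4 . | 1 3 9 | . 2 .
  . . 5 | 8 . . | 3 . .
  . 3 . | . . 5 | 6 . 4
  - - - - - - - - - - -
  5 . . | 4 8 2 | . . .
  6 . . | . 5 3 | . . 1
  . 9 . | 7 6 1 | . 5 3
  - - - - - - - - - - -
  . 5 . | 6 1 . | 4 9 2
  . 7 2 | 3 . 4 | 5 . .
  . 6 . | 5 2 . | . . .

Step 1. [r5c2∈{2,8}] r5c2 is the only open cell in col 2 admitting 8, so r5c2=8.
Step 2. [r9c7∈{1,7,8}] in col 7, 1 fits only at r9c7 ⇒ r9c7=1.
Step 3. [r3c5∈{7}] only 7 remains possible at r3c5 ⇒ r3c5=7.
Step 4. [r9c8∈{3,7,8}] across col 8, 3 lands solely at r9c8. So r9c8=3.
Step 5. [r9c9∈{7,8}] box 9 places 7 nowhere but r9c9, so r9c9=7.
Step 6. [r6c1∈{2,4}] across box 4, 2 lands solely at r6c1, so r6c1=2.
Step 7. [r8c1∈{1,8,9}] row 8 places 1 nowhere but r8c1, so r8c1=1.
Step 8. [r4c3∈{1,3,7}] in row 4, 3 fits only at r4c3 ⇒ r4c3=3.
Step 9. [r7c3∈{8}] r7c3 is down to just 8, so r7c3=8.
Step 10. [r5c3∈{4,7}] across box 4, 7 lands solely at r5c3. So r5c3=7.
Step 11. [r3c3∈{1,9}] r3c3 is the only open cell in col 3 admitting 1 ⇒ r3c3=1.
Step 12. [r3c8∈{8}] only 8 remains possible at r3c8, so r3c8=8.
Step 13. [r1c7∈{7}] r1c7 is down to just 7 ⇒ r1c7=7.
Step 14. [r8c8∈{6}] r8c8 has the single candidate 6. So r8c8=6.
Step 15. [r9c1∈{4,9}] 4 has one home in col 1: r9c1. So r9c1=4.
Step 16. [r2c9∈{9}] r2c9 has the single candidate 9. So r2c9=9.
Step 17. [r5c4∈{9}] only 9 remains possible at r5c4. So r5c4=9.
Step 18. [r8c9∈{8}] r8c9's peers cover all but 8, so r8c9=8.
Step 19. [r5c8∈{4}] r5c8 is down to just 4 ⇒ r5c8=4.
Step 20. [r1c3∈{6}] r1c3 is down to just 6, so r1c3=6.
Step 21. [r7c1∈{3}] nothing but 3 survives at r7c1 ⇒ r7c1=3.
Step 22. [r9c6∈{8}] r9c6 has the single candidate 8 ⇒ r9c6=8.
Step 23. [r3c4∈{2}] nothing but 2 survives at r3c4. So r3c4=2.
Step 24. [r4c8∈{7}] r4c8's peers cover all but 7 ⇒ r4c8=7.
Step 25. [r4c7∈{9}] r4c7 has the single candidate 9. So r4c7=9.
Step 26. [r1c1∈{8}] r1c1 has the single candidate 8 ⇒ r1c1=8.
Step 27. [r8c5∈{9}] nothing but 9 survives at r8c5 ⇒ r8c5=9.
Step 28. [r9c3∈{9}] r9c3 is down to just 9, so r9c3=9.
Step 29. [r2c5∈{4}] r2c5 has the single candidate 4, so r2c5=4.
Step 30. [r5c7∈{2}] nothing but 2 survives at r5c7 ⇒ r5c7=2.
Step 31. [r4c9∈{6}] nothing but 6 survives at r4c9 ⇒ r4c9=6.
Step 32. [r2c8∈{1}] nothing but 1 survives at r2c8 ⇒ r2c8=1.
Step 33. [r3c1∈{9}] nothing but 9 survives at r3c1. So r3c1=9.
Step 34. [r2c6∈{6}] nothing but 6 survives at r2c6. So r2c6=6.
Step 35. [r2c1∈{7}] nothing but 7 survives at r2c1 ⇒ r2c1=7.
Step 36. [r1c9∈{5}] r1c9 has the single candidate 5, so r1c9=5.
Step 37. [r2c2∈{2}] nothing but 2 survives at r2c2. So r2c2=2.
Step 38. [r6c7∈{8}] only 8 remains possible at r6c7 ⇒ r6c7=8.
Step 39. [r6c3∈{4}] only 4 remains possible at r6c3. So r6c3=4.
Step 40. [r4c2∈{1}] nothing but 1 survives at r4c2, so r4c2=1.
Step 41. [r7c6∈{7}] r7c6's peers cover all but 7 ⇒ r7c6=7.

Answer: 8 4 6 1 3 9 7 2 5 / 7 2 5 8 4 6 3 1 9 / 9 3 1 2 7 5 6 8 4 / 5 1 3 4 8 2 9 7 6 / 6 8 7 9 5 3 2 4 1 / 2 9 4 7 6 1 8 5 3 / 3 5 8 6 1 7 4 9 2 / 1 7 2 3 9 4 5 6 8 / 4 6 9 5 2 8 1 3 7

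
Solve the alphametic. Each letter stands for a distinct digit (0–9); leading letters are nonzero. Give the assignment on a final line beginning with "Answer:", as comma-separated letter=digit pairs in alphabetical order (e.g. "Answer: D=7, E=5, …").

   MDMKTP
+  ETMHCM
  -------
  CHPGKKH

Step 1. [col 1: P + M ≡ H (mod 10)] several values work for H in column 1 (P + M ≡ H (mod 10), carry-in 0); try H=0. So H=0.
Step 2. [C] adding two 6-digit numbers gives at most 6+1 digits, and here it does — C is that final carry and must be 1 ⇒ C=1.
Step 3. [col 1: P + M ≡ H (mod 10)] P=4 is one option consistent with column 1 (P + M ≡ H (mod 10), carry-in 0) — take it. So P=4.
Step 4. [col 1: P + M ≡ H (mod 10)] column 1: given P=4, H=0, carry-in 0, and digits 0,1,4 already taken and all letters distinct, P+M≡H (mod 10) forces M=6. So M=6.
Step 5. [col 2: T + C ≡ K (mod 10)] no forcing yet in column 2 (carry-in 1); T=5 is free and consistent — try it. So T=5.
Step 6. [col 2: T + C ≡ K (mod 10)] in column 2 we have T+C≡K with carry-in 1; given T=5, C=1 and digits 0,1,4,5,6 already taken and all letters distinct, that pins K to 7 ⇒ K=7.
Step 7. [col 4: M + M ≡ G (mod 10)] column 4 reads M+M+carry(0)=G with M=6; with digits 0,1,4,5,6,7 already taken and all letters distinct, the only value for G is 2 ⇒ G=2.
Step 8. [col 5: D + T ≡ P (mod 10)] column 5: given T=5, P=4, carry-in 1, and digits 0,1,2,4,5,6,7 already taken and all letters distinct, D+T≡P (mod 10) forces D=8. So D=8.
Step 9. [col 6: M + E ≡ H (mod 10)] in column 6 we have M+E≡H with carry-in 1; given M=6, H=0 and digits 0,1,2,4,5,6,7,8 already taken and all letters distinct, that pins E to 3. So E=3.

Answer: C=1, D=8, E=3, G=2, H=0, K=7, M=6, P=4, T=5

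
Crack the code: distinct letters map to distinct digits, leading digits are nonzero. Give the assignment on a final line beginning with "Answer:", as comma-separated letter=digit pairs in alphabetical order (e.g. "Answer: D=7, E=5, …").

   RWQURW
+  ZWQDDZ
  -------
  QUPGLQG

Step 1. [col 1: W + Z ≡ G (mod 10)] column 1 (W + Z ≡ G (mod 10), carry-in 0) doesn't pin Z yet; pick Z=3 and continue, so Z=3.
Step 2. [col 1: W + Z ≡ G (mod 10)] no forcing yet in column 1 (carry-in 0); G=2 is free and consistent — try it, so G=2.
Step 3. [Q] the sum has 7 digits but both addends have 6; that extra leading digit Q is the final carry, namely 1 ⇒ Q=1.
Step 4. [col 1: W + Z ≡ G (mod 10)] from column 1 (Z=3, G=2, carry-in 0, digits 1,2,3 already taken and all letters distinct): W must equal 9, so W=9.
Step 5. [col 2: R + D ≡ Q (mod 10)] R=6 is one option consistent with column 2 (R + D ≡ Q (mod 10), carry-in 1) — take it ⇒ R=6.
Step 6. [col 2: R + D ≡ Q (mod 10)] column 2: given R=6, Q=1, carry-in 1, and digits 1,2,3,6,9 already taken and all letters distinct, R+D≡Q (mod 10) forces D=4. So D=4.
Step 7. [col 3: U + D ≡ L (mod 10)] no forcing yet in column 3 (carry-in 1); L=5 is free and consistent — try it ⇒ L=5.
Step 8. [col 3: U + D ≡ L (mod 10)] column 3 reads U+D+carry(1)=L with D=4, L=5; with digits 1,2,3,4,5,6,9 already taken and all letters distinct, the only value for U is 0, so U=0.
Step 9. [col 5: W + W ≡ P (mod 10)] in column 5 we have W+W≡P with carry-in 0; given W=9 and digits 0,1,2,3,4,5,6,9 already taken and all letters distinct, that pins P to 8. So P=8.

Answer: D=4, G=2, L=5, P=8, Q=1, R=6, U=0, W=9, Z=3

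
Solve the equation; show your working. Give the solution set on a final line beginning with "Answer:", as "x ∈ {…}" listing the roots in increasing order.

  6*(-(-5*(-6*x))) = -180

Step 1. [6*(-(-5*(-6*x))) = -180] LHS = 6·(…); ÷6 both sides. So div: -(-5*(-6*x)) = -30.
Step 2. [-(-5*(-6*x)) = -30] leading − — multiply by −1 ⇒ neg: -5*(-6*x) = 30.
Step 3. [-5*(-6*x) = 30] LHS = -5·(…); ÷-5 both sides. So div: -6*x = -6.
Step 4. [-6*x = -6] leading coefficient -6: divide by -6 ⇒ div: x = 1.

Answer: x ∈ {1}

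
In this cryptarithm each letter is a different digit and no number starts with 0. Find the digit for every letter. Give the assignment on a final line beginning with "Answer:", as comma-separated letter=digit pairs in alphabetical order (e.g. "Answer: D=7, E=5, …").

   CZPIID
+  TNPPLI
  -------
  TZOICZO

Step 1. [col 1: D + I ≡ O (mod 10)] O=5 is one option consistent with column 1 (D + I ≡ O (mod 10), carry-in 0) — take it. So O=5.
Step 2. [col 1: D + I ≡ O (mod 10)] no forcing yet in column 1 (carry-in 0); D=3 is free and consistent — try it. So D=3.
Step 3. [col 1: D + I ≡ O (mod 10)] from column 1 (D=3, O=5, carry-in 0, digits 3,5 already taken and all letters distinct): I must equal 2 ⇒ I=2.
Step 4. [T] adding two 6-digit numbers gives at most 6+1 digits, and here it does — T is that final carry and must be 1 ⇒ T=1.
Step 5. [col 2: I + L ≡ Z (mod 10)] column 2 (I + L ≡ Z (mod 10), carry-in 0) doesn't pin L yet; pick L=8 and continue. So L=8.
Step 6. [col 2: I + L ≡ Z (mod 10)] column 2: given I=2, L=8, carry-in 0, and digits 1,2,3,5,8 already taken and all letters distinct, I+L≡Z (mod 10) forces Z=0. So Z=0.
Step 7. [col 3: I + P ≡ C (mod 10)] no forcing yet in column 3 (carry-in 1); P=6 is free and consistent — try it. So P=6.
Step 8. [col 3: I + P ≡ C (mod 10)] column 3 reads I+P+carry(1)=C with I=2, P=6; with digits 0,1,2,3,5,6,8 already taken and all letters distinct, the only value for C is 9, so C=9.
Step 9. [col 5: Z + N ≡ O (mod 10)] in column 5 we have Z+N≡O with carry-in 1; given Z=0, O=5 and digits 0,1,2,3,5,6,8,9 already taken and all letters distinct, that pins N to 4, so N=4.

Answer: C=9, D=3, I=2, L=8, N=4, O=5, P=6, T=1, Z=0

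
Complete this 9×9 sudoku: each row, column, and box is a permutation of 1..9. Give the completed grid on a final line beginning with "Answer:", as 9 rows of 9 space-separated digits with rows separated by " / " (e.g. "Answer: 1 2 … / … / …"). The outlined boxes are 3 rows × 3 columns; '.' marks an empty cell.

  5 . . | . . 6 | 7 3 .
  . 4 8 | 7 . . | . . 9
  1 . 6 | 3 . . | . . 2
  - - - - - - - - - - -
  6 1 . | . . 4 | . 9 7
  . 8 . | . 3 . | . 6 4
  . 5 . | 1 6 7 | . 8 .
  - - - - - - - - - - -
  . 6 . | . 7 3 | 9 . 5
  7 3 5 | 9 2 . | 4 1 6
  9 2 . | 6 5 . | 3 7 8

Step 1. [r5c1∈{2}] r5c1 has the single candidate 2, so r5c1=2.
Step 2. [r6c3∈{3,4,9}] across row 6, 9 lands solely at r6c3. So r6c3=9.
Step 3. [r2c8∈{5}] nothing but 5 survives at r2c8, so r2c8=5.
Step 4. [r7c4∈{4,8}] r7c4 is the only open cell in box 8 admitting 4, so r7c4=4.
Step 5. [r4c4∈{2,5,8}] r4c4 is the only open cell in box 5 admitting 2. So r4c4=2.
Step 6. [r1c5∈{1,4,8,9}] across row 1, 4 lands solely at r1c5, so r1c5=4.
Step 7. [r3c5∈{8,9}] across col 5, 9 lands solely at r3c5, so r3c5=9.
Step 8. [r3c6∈{5,8}] 5 has one home in row 3: r3c6 ⇒ r3c6=5.
Step 9. [r9c6∈{1}] only 1 remains possible at r9c6. So r9c6=1.
Step 10. [r5c7∈{1,5}] in row 5, 1 fits only at r5c7 ⇒ r5c7=1.
Step 11. [r2c1∈{3}] r2c1 has the single candidate 3, so r2c1=3.
Step 12. [r4c7∈{5}] r4c7 is down to just 5, so r4c7=5.
Step 13. [r3c8∈{4}] only 4 remains possible at r3c8, so r3c8=4.
Step 14. [r1c9∈{1}] r1c9 has the single candidate 1. So r1c9=1.
Step 15. [r3c7∈{8}] only 8 remains possible at r3c7. So r3c7=8.
Step 16. [r7c1∈{8}] r7c1 has the single candidate 8. So r7c1=8.
Step 17. [r6c9∈{3}] r6c9 has the single candidate 3 ⇒ r6c9=3.
Step 18. [r6c1∈{4}] only 4 remains possible at r6c1 ⇒ r6c1=4.
Step 19. [r5c6∈{9}] r5c6 has the single candidate 9, so r5c6=9.
Step 20. [r3c2∈{7}] r3c2 has the single candidate 7. So r3c2=7.
Step 21. [r4c3∈{3}] nothing but 3 survives at r4c3, so r4c3=3.
Step 22. [r7c3∈{1}] r7c3's peers cover all but 1, so r7c3=1.
Step 23. [r1c4∈{8}] r1c4's peers cover all but 8 ⇒ r1c4=8.
Step 24. [r5c3∈{7}] r5c3 is down to just 7, so r5c3=7.
Step 25. [r1c3∈{2}] r1c3's peers cover all but 2 ⇒ r1c3=2.
Step 26. [r8c6∈{8}] r8c6 has the single candidate 8 ⇒ r8c6=8.
Step 27. [r5c4∈{5}] r5c4 has the single candidate 5, so r5c4=5.
Step 28. [r6c7∈{2}] r6c7 has the single candidate 2. So r6c7=2.
Step 29. [r2c6∈{2}] only 2 remains possible at r2c6, so r2c6=2.
Step 30. [r9c3∈{4}] nothing but 4 survives at r9c3, so r9c3=4.
Step 31. [r2c7∈{6}] only 6 remains possible at r2c7 ⇒ r2c7=6.
Step 32. [r1c2∈{9}] r1c2's peers cover all but 9. So r1c2=9.
Step 33. [r2c5∈{1}] r2c5 has the single candidate 1 ⇒ r2c5=1.
Step 34. [r4c5∈{8}] r4c5's peers cover all but 8, so r4c5=8.
Step 35. [r7c8∈{2}] nothing but 2 survives at r7c8 ⇒ r7c8=2.

Answer: 5 9 2 8 4 6 7 3 1 / 3 4 8 7 1 2 6 5 9 / 1 7 6 3 9 5 8 4 2 / 6 1 3 2 8 4 5 9 7 / 2 8 7 5 3 9 1 6 4 / 4 5 9 1 6 7 2 8 3 / 8 6 1 4 7 3 9 2 5 / 7 3 5 9 2 8 4 1 6 / 9 2 4 6 5 1 3 7 8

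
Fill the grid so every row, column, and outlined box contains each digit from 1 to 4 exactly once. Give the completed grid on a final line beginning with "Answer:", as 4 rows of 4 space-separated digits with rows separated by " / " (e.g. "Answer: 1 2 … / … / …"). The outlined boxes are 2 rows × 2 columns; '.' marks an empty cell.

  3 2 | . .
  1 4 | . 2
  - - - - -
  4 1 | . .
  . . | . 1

Step 1. [r4c3∈{2,3,4}] in row 4, 4 fits only at r4c3 ⇒ r4c3=4.
Step 2. [r3c4∈{3}] r3c4 has the single candidate 3. So r3c4=3.
Step 3. [r4c2∈{3}] r4c2 is down to just 3, so r4c2=3.
Step 4. [r4c1∈{2}] only 2 remains possible at r4c1. So r4c1=2.
Step 5. [r1c4∈{4}] r1c4 is down to just 4. So r1c4=4.
Step 6. [r1c3∈{1}] r1c3 has the single candidate 1. So r1c3=1.
Step 7. [r3c3∈{2}] r3c3 has the single candidate 2 ⇒ r3c3=2.
Step 8. [r2c3∈{3}] r2c3's peers cover all but 3, so r2c3=3.

Answer: 3 2 1 4 / 1 4 3 2 / 4 1 2 3 / 2 3 4 1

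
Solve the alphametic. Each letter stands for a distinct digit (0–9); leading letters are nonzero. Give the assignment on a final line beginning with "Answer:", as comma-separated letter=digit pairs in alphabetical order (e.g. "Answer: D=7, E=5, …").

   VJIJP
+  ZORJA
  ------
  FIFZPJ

Step 1. [col 1: P + A ≡ J (mod 10)] several values work for A in column 1 (P + A ≡ J (mod 10), carry-in 0); try A=5. So A=5.
Step 2. [F] the sum has 6 digits but both addends have 5; that extra leading digit F is the final carry, namely 1. So F=1.
Step 3. [col 1: P + A ≡ J (mod 10)] several values work for P in column 1 (P + A ≡ J (mod 10), carry-in 0); try P=9. So P=9.
Step 4. [col 1: P + A ≡ J (mod 10)] in column 1 we have P+A≡J with carry-in 0; given P=9, A=5 and digits 1,5,9 already taken and all letters distinct, that pins J to 4, so J=4.
Step 5. [col 3: I + R ≡ Z (mod 10)] R=6 is one option consistent with column 3 (I + R ≡ Z (mod 10), carry-in 0) — take it, so R=6.
Step 6. [col 3: I + R ≡ Z (mod 10)] column 3 (I + R ≡ Z (mod 10), carry-in 0) doesn't pin I yet; pick I=2 and continue ⇒ I=2.
Step 7. [col 3: I + R ≡ Z (mod 10)] from column 3 (I=2, R=6, carry-in 0, digits 1,2,4,5,6,9 already taken and all letters distinct): Z must equal 8 ⇒ Z=8.
Step 8. [col 4: J + O ≡ F (mod 10)] from column 4 (J=4, F=1, carry-in 0, digits 1,2,4,5,6,8,9 already taken and all letters distinct): O must equal 7 ⇒ O=7.
Step 9. [col 5: V + Z ≡ I (mod 10)] column 5: given Z=8, I=2, carry-in 1, and digits 1,2,4,5,6,7,8,9 already taken and all letters distinct, V+Z≡I (mod 10) forces V=3 ⇒ V=3.

Answer: A=5, F=1, I=2, J=4, O=7, P=9, R=6, V=3, Z=8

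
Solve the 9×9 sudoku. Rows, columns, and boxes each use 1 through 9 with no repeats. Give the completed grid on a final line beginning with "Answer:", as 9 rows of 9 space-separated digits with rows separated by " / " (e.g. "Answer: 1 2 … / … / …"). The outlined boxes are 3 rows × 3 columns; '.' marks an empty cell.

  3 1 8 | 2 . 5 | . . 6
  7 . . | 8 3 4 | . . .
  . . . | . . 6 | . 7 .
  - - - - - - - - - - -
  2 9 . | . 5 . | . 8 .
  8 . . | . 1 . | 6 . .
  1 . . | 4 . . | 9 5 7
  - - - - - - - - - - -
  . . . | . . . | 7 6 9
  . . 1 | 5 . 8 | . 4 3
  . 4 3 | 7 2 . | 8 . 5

Step 1. [r3c1∈{4,5,9}] r3c1 is the only open cell in col 1 admitting 4, so r3c1=4.
Step 2. [r5c8∈{2,3}] col 8 places 3 nowhere but r5c8, so r5c8=3.
Step 3. [r2c8∈{1,2,9}] across col 8, 2 lands solely at r2c8, so r2c8=2.
Step 4. [r6c3∈{6}] r6c3's peers cover all but 6. So r6c3=6.
Step 5. [r3c5∈{9}] r3c5 has the single candidate 9 ⇒ r3c5=9.
Step 6. [r2c9∈{1}] r2c9 has the single candidate 1. So r2c9=1.
Step 7. [r2c7∈{5}] nothing but 5 survives at r2c7, so r2c7=5.
Step 8. [r8c2∈{2,6,7}] across row 8, 7 lands solely at r8c2, so r8c2=7.
Step 9. [r9c6∈{1,9}] r9c6 is the only open cell in box 8 admitting 9. So r9c6=9.
Step 10. [r5c2∈{5}] nothing but 5 survives at r5c2 ⇒ r5c2=5.
Step 11. [r4c9∈{4}] r4c9's peers cover all but 4, so r4c9=4.
Step 12. [r3c3∈{2,5}] r3c3 is the only open cell in row 3 admitting 5, so r3c3=5.
Step 13. [r7c6∈{1,3}] across col 6, 1 lands solely at r7c6 ⇒ r7c6=1.
Step 14. [r4c3∈{7}] r4c3 is down to just 7. So r4c3=7.
Step 15. [r6c6∈{2,3}] across row 6, 2 lands solely at r6c6, so r6c6=2.
Step 16. [r8c5∈{6}] r8c5's peers cover all but 6. So r8c5=6.
Step 17. [r7c3∈{2}] nothing but 2 survives at r7c3 ⇒ r7c3=2.
Step 18. [r4c6∈{3}] r4c6's peers cover all but 3 ⇒ r4c6=3.
Step 19. [r7c4∈{3}] only 3 remains possible at r7c4. So r7c4=3.
Step 20. [r9c1∈{6}] only 6 remains possible at r9c1, so r9c1=6.
Step 21. [r7c1∈{5}] nothing but 5 survives at r7c1. So r7c1=5.
Step 22. [r1c8∈{9}] r1c8 has the single candidate 9 ⇒ r1c8=9.
Step 23. [r9c8∈{1}] r9c8's peers cover all but 1 ⇒ r9c8=1.
Step 24. [r5c6∈{7}] r5c6's peers cover all but 7, so r5c6=7.
Step 25. [r3c7∈{3}] only 3 remains possible at r3c7. So r3c7=3.
Step 26. [r1c7∈{4}] r1c7 has the single candidate 4, so r1c7=4.
Step 27. [r7c2∈{8}] r7c2's peers cover all but 8 ⇒ r7c2=8.
Step 28. [r3c9∈{8}] r3c9's peers cover all but 8 ⇒ r3c9=8.
Step 29. [r2c3∈{9}] r2c3 has the single candidate 9. So r2c3=9.
Step 30. [r5c9∈{2}] r5c9 is down to just 2 ⇒ r5c9=2.
Step 31. [r5c3∈{4}] r5c3's peers cover all but 4. So r5c3=4.
Step 32. [r1c5∈{7}] r1c5 has the single candidate 7 ⇒ r1c5=7.
Step 33. [r3c4∈{1}] r3c4 has the single candidate 1, so r3c4=1.
Step 34. [r5c4∈{9}] r5c4's peers cover all but 9. So r5c4=9.
Step 35. [r4c4∈{6}] r4c4's peers cover all but 6 ⇒ r4c4=6.
Step 36. [r8c7∈{2}] r8c7 is down to just 2 ⇒ r8c7=2.
Step 37. [r8c1∈{9}] only 9 remains possible at r8c1. So r8c1=9.
Step 38. [r2c2∈{6}] r2c2 has the single candidate 6, so r2c2=6.
Step 39. [r6c2∈{3}] nothing but 3 survives at r6c2 ⇒ r6c2=3.
Step 40. [r7c5∈{4}] only 4 remains possible at r7c5, so r7c5=4.
Step 41. [r4c7∈{1}] r4c7's peers cover all but 1, so r4c7=1.
Step 42. [r6c5∈{8}] r6c5's peers cover all but 8, so r6c5=8.
Step 43. [r3c2∈{2}] r3c2 is down to just 2, so r3c2=2.

Answer: 3 1 8 2 7 5 4 9 6 / 7 6 9 8 3 4 5 2 1 / 4 2 5 1 9 6 3 7 8 / 2 9 7 6 5 3 1 8 4 / 8 5 4 9 1 7 6 3 2 / 1 3 6 4 8 2 9 5 7 / 5 8 2 3 4 1 7 6 9 / 9 7 1 5 6 8 2 4 3 / 6 4 3 7 2 9 8 1 5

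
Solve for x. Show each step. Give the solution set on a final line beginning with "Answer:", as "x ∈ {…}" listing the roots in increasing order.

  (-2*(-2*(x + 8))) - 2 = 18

Step 1. [(-2*(-2*(x + 8))) - 2 = 18] the outer -2 inverts by adding 2, so sub: -2*(-2*(x + 8)) = 20.
Step 2. [-2*(-2*(x + 8)) = 20] divide by the outer -2 ⇒ div: -2*(x + 8) = -10.
Step 3. [-2*(x + 8) = -10] leading coefficient -2: divide by -2 ⇒ div: x + 8 = 5.
Step 4. [x + 8 = 5] 8 comes off first (subtract 8), so sub: x = -3.

Answer: x ∈ {-3}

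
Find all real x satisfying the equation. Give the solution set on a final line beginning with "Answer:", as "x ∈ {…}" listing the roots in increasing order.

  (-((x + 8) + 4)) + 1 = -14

Step 1. [(-((x + 8) + 4)) + 1 = -14] peel the +1: subtract 1 from each side. So sub: -((x + 8) + 4) = -15.
Step 2. [-((x + 8) + 4) = -15] LHS negated; negate both sides. So neg: (x + 8) + 4 = 15.
Step 3. [(x + 8) + 4 = 15] 4 comes off first (subtract 4), so sub: x + 8 = 11.
Step 4. [x + 8 = 11] the outer +8 inverts by subtracting 8 ⇒ sub: x = 3.

Answer: x ∈ {3}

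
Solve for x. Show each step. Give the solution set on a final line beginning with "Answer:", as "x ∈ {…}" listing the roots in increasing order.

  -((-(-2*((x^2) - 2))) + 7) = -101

Step 1. [-((-(-2*((x^2) - 2))) + 7) = -101] leading − — multiply by −1 ⇒ neg: (-(-2*((x^2) - 2))) + 7 = 101.
Step 2. [(-(-2*((x^2) - 2))) + 7 = 101] the outer +7 inverts by subtracting 7 ⇒ sub: -(-2*((x^2) - 2)) = 94.
Step 3. [-(-2*((x^2) - 2)) = 94] flip signs both sides, so neg: -2*((x^2) - 2) = -94.
Step 4. [-2*((x^2) - 2) = -94] -2·(inner) — divide through by -2, so div: (x^2) - 2 = 47.
Step 5. [(x^2) - 2 = 47] the outer -2 inverts by adding 2. So sub: x^2 = 49.
Step 6. [x^2 = 49] LHS squared, RHS 49 ≥ 0: apply √ (±), so sqrt: x = 7 or -7.

Answer: x ∈ {-7, 7}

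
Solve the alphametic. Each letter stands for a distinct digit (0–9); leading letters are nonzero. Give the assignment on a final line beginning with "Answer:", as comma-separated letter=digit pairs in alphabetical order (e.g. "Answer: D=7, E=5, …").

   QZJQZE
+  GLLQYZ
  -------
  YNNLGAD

Step 1. [col 1: E + Z ≡ D (mod 10)] column 1 (E + Z ≡ D (mod 10), carry-in 0) doesn't pin D yet; pick D=2 and continue, so D=2.
Step 2. [Y] Y is the leading digit of a 7-digit sum of two 6-digit numbers; the final carry is exactly 1 ⇒ Y=1.
Step 3. [col 1: E + Z ≡ D (mod 10)] no forcing yet in column 1 (carry-in 0); E=5 is free and consistent — try it. So E=5.
Step 4. [col 1: E + Z ≡ D (mod 10)] column 1: given E=5, D=2, carry-in 0, and digits 1,2,5 already taken and all letters distinct, E+Z≡D (mod 10) forces Z=7. So Z=7.
Step 5. [col 2: Z + Y ≡ A (mod 10)] column 2: given Z=7, Y=1, carry-in 1, and digits 1,2,5,7 already taken and all letters distinct, Z+Y≡A (mod 10) forces A=9 ⇒ A=9.
Step 6. [col 3: Q + Q ≡ G (mod 10)] column 3 (Q + Q ≡ G (mod 10), carry-in 0) doesn't pin G yet; pick G=8 and continue. So G=8.
Step 7. [col 3: Q + Q ≡ G (mod 10)] column 3 reads Q+Q+carry(0)=G with G=8; with digits 1,2,5,7,8,9 already taken and all letters distinct, the only value for Q is 4, so Q=4.
Step 8. [col 4: J + L ≡ L (mod 10)] column 4: given nothing yet, carry-in 0, and digits 1,2,4,5,7,8,9 already taken and all letters distinct, J+L≡L (mod 10) forces J=0 ⇒ J=0.
Step 9. [col 4: J + L ≡ L (mod 10)] column 4 (J + L ≡ L (mod 10), carry-in 0) doesn't pin L yet; pick L=6 and continue. So L=6.
Step 10. [col 5: Z + L ≡ N (mod 10)] column 5: given Z=7, L=6, carry-in 0, and digits 0,1,2,4,5,6,7,8,9 already taken and all letters distinct, Z+L≡N (mod 10) forces N=3. So N=3.

Answer: A=9, D=2, E=5, G=8, J=0, L=6, N=3, Q=4, Y=1, Z=7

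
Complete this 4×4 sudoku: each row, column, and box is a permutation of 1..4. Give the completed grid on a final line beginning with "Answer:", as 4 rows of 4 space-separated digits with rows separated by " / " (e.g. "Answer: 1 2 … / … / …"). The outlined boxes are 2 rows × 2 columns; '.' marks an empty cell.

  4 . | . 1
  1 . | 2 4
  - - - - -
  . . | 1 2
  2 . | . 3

Step 1. [r3c2∈{3,4}] in row 3, 4 fits only at r3c2. So r3c2=4.
Step 2. [r1c3∈{3}] nothing but 3 survives at r1c3, so r1c3=3.
Step 3. [r2c2∈{3}] nothing but 3 survives at r2c2. So r2c2=3.
Step 4. [r1c2∈{2}] only 2 remains possible at r1c2 ⇒ r1c2=2.
Step 5. [r3c1∈{3}] r3c1 has the single candidate 3, so r3c1=3.
Step 6. [r4c2∈{1}] r4c2's peers cover all but 1. So r4c2=1.
Step 7. [r4c3∈{4}] r4c3's peers cover all but 4, so r4c3=4.

Answer: 4 2 3 1 / 1 3 2 4 / 3 4 1 2 / 2 1 4 3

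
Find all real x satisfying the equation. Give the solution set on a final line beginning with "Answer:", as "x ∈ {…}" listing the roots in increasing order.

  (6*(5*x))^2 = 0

Step 1. [(6*(5*x))^2 = 0] LHS squared, RHS 0 ≥ 0: apply √ (±) ⇒ sqrt: 6*(5*x) = 0.
Step 2. [6*(5*x) = 0] 6 out front; divide by 6. So div: 5*x = 0.
Step 3. [5*x = 0] 5·(inner) — divide through by 5 ⇒ div: x = 0.

Answer: x ∈ {0}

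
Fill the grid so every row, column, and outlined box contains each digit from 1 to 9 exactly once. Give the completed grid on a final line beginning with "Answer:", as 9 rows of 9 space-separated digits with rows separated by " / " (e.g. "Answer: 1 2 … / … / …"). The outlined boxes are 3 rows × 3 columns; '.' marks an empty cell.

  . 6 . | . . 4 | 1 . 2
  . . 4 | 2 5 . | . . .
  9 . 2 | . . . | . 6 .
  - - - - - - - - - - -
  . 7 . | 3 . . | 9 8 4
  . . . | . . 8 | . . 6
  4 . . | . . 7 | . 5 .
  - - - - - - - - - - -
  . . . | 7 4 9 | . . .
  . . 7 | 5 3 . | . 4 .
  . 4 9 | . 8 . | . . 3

Step 1. [r6c9∈{1}] r6c9's peers cover all but 1 ⇒ r6c9=1.
Step 2. [r2c6∈{1,3,6}] row 2 places 6 nowhere but r2c6, so r2c6=6.
Step 3. [r9c4∈{1,6}] r9c4 is the only open cell in box 8 admitting 6 ⇒ r9c4=6.
Step 4. [r6c4∈{9}] r6c4's peers cover all but 9 ⇒ r6c4=9.
Step 5. [r3c7∈{3,4,5,7,8}] row 3 places 4 nowhere but r3c7. So r3c7=4.
Step 6. [r4c6∈{1,2,5}] 5 has one home in col 6: r4c6, so r4c6=5.
Step 7. [r5c2∈{1,2,3,5,9}] 9 has one home in row 5: r5c2, so r5c2=9.
Step 8. [r3c9∈{5,7,8}] 5 has one home in box 3: r3c9 ⇒ r3c9=5.
Step 9. [r7c2∈{1,2,3,5,8}] across col 2, 5 lands solely at r7c2, so r7c2=5.
Step 10. [r7c9∈{8}] r7c9 has the single candidate 8 ⇒ r7c9=8.
Step 11. [r2c9∈{7,9}] 7 has one home in col 9: r2c9. So r2c9=7.
Step 12. [r1c1∈{3,5,7,8}] across col 1, 7 lands solely at r1c1 ⇒ r1c1=7.
Step 13. [r5c1∈{1,2,3,5}] across col 1, 5 lands solely at r5c1. So r5c1=5.
Step 14. [r2c7∈{3,8}] col 7 places 8 nowhere but r2c7. So r2c7=8.
Step 15. [r8c1∈{1,2,6,8}] across col 1, 8 lands solely at r8c1, so r8c1=8.
Step 16. [r1c3∈{3,5,8}] row 1 places 5 nowhere but r1c3 ⇒ r1c3=5.
Step 17. [r3c2∈{1,3,8}] box 1 places 8 nowhere but r3c2, so r3c2=8.
Step 18. [r1c8∈{3,9}] 3 has one home in row 1: r1c8, so r1c8=3.
Step 19. [r3c4∈{1}] r3c4 has the single candidate 1. So r3c4=1.
Step 20. [r6c3∈{3,6,8}] 8 has one home in row 6: r6c3, so r6c3=8.
Step 21. [r8c7∈{2,6}] 6 has one home in row 8: r8c7, so r8c7=6.
Step 22. [r7c7∈{2}] r7c7 is down to just 2. So r7c7=2.
Step 23. [r7c8∈{1}] r7c8's peers cover all but 1. So r7c8=1.
Step 24. [r5c8∈{2,7}] in col 8, 2 fits only at r5c8, so r5c8=2.
Step 25. [r6c7∈{3}] r6c7's peers cover all but 3. So r6c7=3.
Step 26. [r6c2∈{2}] r6c2's peers cover all but 2. So r6c2=2.
Step 27. [r8c2∈{1}] only 1 remains possible at r8c2, so r8c2=1.
Step 28. [r4c5∈{1,2,6}] 2 has one home in row 4: r4c5 ⇒ r4c5=2.
Step 29. [r2c1∈{1,3}] r2c1 is the only open cell in row 2 admitting 1, so r2c1=1.
Step 30. [r7c1∈{3,6}] across col 1, 3 lands solely at r7c1. So r7c1=3.
Step 31. [r4c3∈{1,6}] r4c3 is the only open cell in row 4 admitting 1 ⇒ r4c3=1.
Step 32. [r9c1∈{2}] r9c1 is down to just 2 ⇒ r9c1=2.
Step 33. [r5c7∈{7}] r5c7's peers cover all but 7 ⇒ r5c7=7.
Step 34. [r9c6∈{1}] r9c6's peers cover all but 1 ⇒ r9c6=1.
Step 35. [r7c3∈{6}] r7c3 has the single candidate 6, so r7c3=6.
Step 36. [r5c4∈{4}] r5c4 is down to just 4 ⇒ r5c4=4.
Step 37. [r6c5∈{6}] r6c5 has the single candidate 6. So r6c5=6.
Step 38. [r9c7∈{5}] r9c7's peers cover all but 5 ⇒ r9c7=5.
Step 39. [r3c5∈{7}] nothing but 7 survives at r3c5 ⇒ r3c5=7.
Step 40. [r1c5∈{9}] r1c5's peers cover all but 9, so r1c5=9.
Step 41. [r5c3∈{3}] nothing but 3 survives at r5c3 ⇒ r5c3=3.
Step 42. [r8c9∈{9}] r8c9's peers cover all but 9 ⇒ r8c9=9.
Step 43. [r5c5∈{1}] r5c5's peers cover all but 1. So r5c5=1.
Step 44. [r2c2∈{3}] r2c2 has the single candidate 3 ⇒ r2c2=3.
Step 45. [r4c1∈{6}] r4c1's peers cover all but 6, so r4c1=6.
Step 46. [r8c6∈{2}] only 2 remains possible at r8c6. So r8c6=2.
Step 47. [r3c6∈{3}] only 3 remains possible at r3c6. So r3c6=3.
Step 48. [r1c4∈{8}] r1c4's peers cover all but 8 ⇒ r1c4=8.
Step 49. [r9c8∈{7}] r9c8 is down to just 7, so r9c8=7.
Step 50. [r2c8∈{9}] only 9 remains possible at r2c8. So r2c8=9.

Answer: 7 6 5 8 9 4 1 3 2 / 1 3 4 2 5 6 8 9 7 / 9 8 2 1 7 3 4 6 5 / 6 7 1 3 2 5 9 8 4 / 5 9 3 4 1 8 7 2 6 / 4 2 8 9 6 7 3 5 1 / 3 5 6 7 4 9 2 1 8 / 8 1 7 5 3 2 6 4 9 / 2 4 9 6 8 1 5 7 3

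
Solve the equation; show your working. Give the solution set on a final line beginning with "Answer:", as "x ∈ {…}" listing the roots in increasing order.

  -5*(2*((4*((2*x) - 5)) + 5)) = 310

Step 1. [-5*(2*((4*((2*x) - 5)) + 5)) = 310] LHS = -5·(…); ÷-5 both sides, so div: 2*((4*((2*x) - 5)) + 5) = -62.
Step 2. [2*((4*((2*x) - 5)) + 5) = -62] 2 out front; divide by 2, so div: (4*((2*x) - 5)) + 5 = -31.
Step 3. [(4*((2*x) - 5)) + 5 = -31] +5 is outermost — subtract 5 both sides ⇒ sub: 4*((2*x) - 5) = -36.
Step 4. [4*((2*x) - 5) = -36] 4·(inner) — divide through by 4, so div: (2*x) - 5 = -9.
Step 5. [(2*x) - 5 = -9] add 5: x sits inside (… - 5), so sub: 2*x = -4.
Step 6. [2*x = -4] 2 out front; divide by 2. So div: x = -2.

Answer: x ∈ {-2}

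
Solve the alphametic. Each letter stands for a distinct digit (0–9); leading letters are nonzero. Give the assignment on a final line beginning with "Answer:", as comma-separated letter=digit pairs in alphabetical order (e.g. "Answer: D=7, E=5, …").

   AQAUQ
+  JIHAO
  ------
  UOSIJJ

Step 1. [col 1: Q + O ≡ J (mod 10)] column 1 (Q + O ≡ J (mod 10), carry-in 0) doesn't pin J yet; pick J=9 and continue, so J=9.
Step 2. [col 1: Q + O ≡ J (mod 10)] no forcing yet in column 1 (carry-in 0); Q=2 is free and consistent — try it ⇒ Q=2.
Step 3. [col 1: Q + O ≡ J (mod 10)] column 1 reads Q+O+carry(0)=J with Q=2, J=9; with digits 2,9 already taken and all letters distinct, the only value for O is 7. So O=7.
Step 4. [col 2: U + A ≡ J (mod 10)] column 2 (U + A ≡ J (mod 10), carry-in 0) doesn't pin A yet; pick A=8 and continue ⇒ A=8.
Step 5. [col 2: U + A ≡ J (mod 10)] column 2 reads U+A+carry(0)=J with A=8, J=9; with digits 2,7,8,9 already taken and all letters distinct, the only value for U is 1, so U=1.
Step 6. [col 3: A + H ≡ I (mod 10)] no forcing yet in column 3 (carry-in 0); I=3 is free and consistent — try it ⇒ I=3.
Step 7. [col 3: A + H ≡ I (mod 10)] from column 3 (A=8, I=3, carry-in 0, digits 1,2,3,7,8,9 already taken and all letters distinct): H must equal 5. So H=5.
Step 8. [col 4: Q + I ≡ S (mod 10)] column 4 reads Q+I+carry(1)=S with Q=2, I=3; with digits 1,2,3,5,7,8,9 already taken and all letters distinct, the only value for S is 6 ⇒ S=6.

Answer: A=8, H=5, I=3, J=9, O=7, Q=2, S=6, U=1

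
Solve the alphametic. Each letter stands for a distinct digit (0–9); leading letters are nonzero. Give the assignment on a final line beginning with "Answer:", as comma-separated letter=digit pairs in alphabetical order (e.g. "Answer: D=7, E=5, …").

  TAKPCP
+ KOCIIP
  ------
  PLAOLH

Step 1. [col 1: P + P ≡ H (mod 10)] column 1 (P + P ≡ H (mod 10), carry-in 0) doesn't pin P yet; pick P=5 and continue ⇒ P=5.
Step 2. [col 1: P + P ≡ H (mod 10)] column 1: given P=5, carry-in 0, and digits 5 already taken and all letters distinct, P+P≡H (mod 10) forces H=0. So H=0.
Step 3. [col 2: C + I ≡ L (mod 10)] I=8 is one option consistent with column 2 (C + I ≡ L (mod 10), carry-in 1) — take it, so I=8.
Step 4. [col 2: C + I ≡ L (mod 10)] column 2 (C + I ≡ L (mod 10), carry-in 1) doesn't pin C yet; pick C=7 and continue ⇒ C=7.
Step 5. [col 2: C + I ≡ L (mod 10)] from column 2 (C=7, I=8, carry-in 1, digits 0,5,7,8 already taken and all letters distinct): L must equal 6. So L=6.
Step 6. [col 3: P + I ≡ O (mod 10)] column 3 reads P+I+carry(1)=O with P=5, I=8; with digits 0,5,6,7,8 already taken and all letters distinct, the only value for O is 4. So O=4.
Step 7. [col 4: K + C ≡ A (mod 10)] no forcing yet in column 4 (carry-in 1); K=3 is free and consistent — try it. So K=3.
Step 8. [col 4: K + C ≡ A (mod 10)] in column 4 we have K+C≡A with carry-in 1; given K=3, C=7 and digits 0,3,4,5,6,7,8 already taken and all letters distinct, that pins A to 1, so A=1.
Step 9. [col 6: T + K ≡ P (mod 10)] column 6: given K=3, P=5, carry-in 0, and digits 0,1,3,4,5,6,7,8 already taken and all letters distinct, T+K≡P (mod 10) forces T=2, so T=2.

Answer: A=1, C=7, H=0, I=8, K=3, L=6, O=4, P=5, T=2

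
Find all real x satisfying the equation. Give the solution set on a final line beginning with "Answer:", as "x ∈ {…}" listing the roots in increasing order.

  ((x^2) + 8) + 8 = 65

Step 1. [((x^2) + 8) + 8 = 65] subtract 8: x sits inside (… + 8) ⇒ sub: (x^2) + 8 = 57.
Step 2. [(x^2) + 8 = 57] peel the +8: subtract 8 from each side ⇒ sub: x^2 = 49.
Step 3. [x^2 = 49] LHS squared, RHS 49 ≥ 0: apply √ (±). So sqrt: x = 7 or -7.

Answer: x ∈ {-7, 7}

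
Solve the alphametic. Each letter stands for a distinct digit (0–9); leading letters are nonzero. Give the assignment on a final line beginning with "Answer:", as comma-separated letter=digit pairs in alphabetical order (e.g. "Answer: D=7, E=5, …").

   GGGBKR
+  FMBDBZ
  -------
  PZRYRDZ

Step 1. [col 1: R + Z ≡ Z (mod 10)] column 1 reads R+Z+carry(0)=Z with nothing yet; with all letters distinct, none taken yet, the only value for R is 0 ⇒ R=0.
Step 2. [col 1: R + Z ≡ Z (mod 10)] Z=6 is one option consistent with column 1 (R + Z ≡ Z (mod 10), carry-in 0) — take it, so Z=6.
Step 3. [col 2: K + B ≡ D (mod 10)] no forcing yet in column 2 (carry-in 0); D=4 is free and consistent — try it, so D=4.
Step 4. [col 2: K + B ≡ D (mod 10)] no forcing yet in column 2 (carry-in 0); K=9 is free and consistent — try it. So K=9.
Step 5. [col 2: K + B ≡ D (mod 10)] column 2 reads K+B+carry(0)=D with K=9, D=4; with digits 0,4,6,9 already taken and all letters distinct, the only value for B is 5 ⇒ B=5.
Step 6. [col 4: G + B ≡ Y (mod 10)] G=7 is one option consistent with column 4 (G + B ≡ Y (mod 10), carry-in 1) — take it ⇒ G=7.
Step 7. [col 4: G + B ≡ Y (mod 10)] column 4 reads G+B+carry(1)=Y with G=7, B=5; with digits 0,4,5,6,7,9 already taken and all letters distinct, the only value for Y is 3. So Y=3.
Step 8. [col 5: G + M ≡ R (mod 10)] in column 5 we have G+M≡R with carry-in 1; given G=7, R=0 and digits 0,3,4,5,6,7,9 already taken and all letters distinct, that pins M to 2 ⇒ M=2.
Step 9. [col 6: G + F ≡ Z (mod 10)] from column 6 (G=7, Z=6, carry-in 1, digits 0,2,3,4,5,6,7,9 already taken and all letters distinct): F must equal 8, so F=8.
Step 10. [col 7: carry → P] in column 7 we have ·+·≡P with carry-in 1; given nothing yet and digits 0,2,3,4,5,6,7,8,9 already taken and all letters distinct, that pins P to 1 ⇒ P=1.

Answer: B=5, D=4, F=8, G=7, K=9, M=2, P=1, R=0, Y=3, Z=6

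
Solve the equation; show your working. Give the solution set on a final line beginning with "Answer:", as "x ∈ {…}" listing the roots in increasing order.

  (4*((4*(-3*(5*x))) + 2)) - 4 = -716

Step 1. [(4*((4*(-3*(5*x))) + 2)) - 4 = -716] 4 divides every term; factor it out ⇒ factor: ((4*(-3*(5*x))) + 2) - 1 = -179.
Step 2. [((4*(-3*(5*x))) + 2) - 1 = -179] -1 is outermost — add 1 both sides, so sub: (4*(-3*(5*x))) + 2 = -178.
Step 3. [(4*(-3*(5*x))) + 2 = -178] the outer +2 inverts by subtracting 2, so sub: 4*(-3*(5*x)) = -180.
Step 4. [4*(-3*(5*x)) = -180] leading coefficient 4: divide by 4. So div: -3*(5*x) = -45.
Step 5. [-3*(5*x) = -45] LHS = -3·(…); ÷-3 both sides, so div: 5*x = 15.
Step 6. [5*x = 15] 5 out front; divide by 5, so div: x = 3.

Answer: x ∈ {3}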